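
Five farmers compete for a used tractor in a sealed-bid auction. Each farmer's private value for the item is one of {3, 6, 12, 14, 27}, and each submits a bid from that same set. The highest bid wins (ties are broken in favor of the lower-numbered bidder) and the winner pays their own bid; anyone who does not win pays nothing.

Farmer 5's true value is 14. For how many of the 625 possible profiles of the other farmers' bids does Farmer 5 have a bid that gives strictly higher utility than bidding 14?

16

Others bid (3, 3, 3, 3): truth gives 0; bid 6 gives 8 > 0. Violating.
Others bid (3, 3, 3, 6): truth gives 0; bid 12 gives 2 > 0. Violating.
Others bid (3, 3, 6, 3): truth gives 0; bid 12 gives 2 > 0. Violating.
Others bid (3, 3, 6, 6): truth gives 0; bid 12 gives 2 > 0. Violating.
Others bid (3, 3, 3, 12): truth gives 0; no alternative beats it.
Others bid (3, 3, 3, 14): truth gives 0; no alternative beats it.
(Checking all 625 profiles: 16 have a profitable deviation, 609 do not.)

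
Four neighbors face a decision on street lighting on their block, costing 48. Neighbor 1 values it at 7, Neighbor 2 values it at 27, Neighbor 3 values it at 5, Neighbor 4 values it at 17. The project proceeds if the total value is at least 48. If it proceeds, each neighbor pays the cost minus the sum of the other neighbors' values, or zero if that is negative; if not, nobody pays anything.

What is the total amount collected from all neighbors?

28

Total value 56 ≥ cost 48, so it is built.
Neighbor 1: others sum to 49; max(0, 48 - 49) = 0.
Neighbor 2: others sum to 29; max(0, 48 - 29) = 19.
Neighbor 3: others sum to 51; max(0, 48 - 51) = 0.
Neighbor 4: others sum to 39; max(0, 48 - 39) = 9.
Total collected = 0 + 19 + 0 + 9 = 28.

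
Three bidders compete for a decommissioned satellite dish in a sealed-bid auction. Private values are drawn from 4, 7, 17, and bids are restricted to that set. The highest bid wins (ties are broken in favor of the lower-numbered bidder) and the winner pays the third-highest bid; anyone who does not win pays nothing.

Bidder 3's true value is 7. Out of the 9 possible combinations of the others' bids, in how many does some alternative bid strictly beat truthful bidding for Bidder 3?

Others bid (4, 7): truth gives 0; bid 17 gives 3 > 0. Violating.
Others bid (7, 4): truth gives 0; bid 17 gives 3 > 0. Violating.
Others bid (4, 4): truth gives 3; no alternative beats it.
Others bid (4, 17): truth gives 0; no alternative beats it.
(Checking all 9 profiles: 2 have a profitable deviation, 7 do not.)

2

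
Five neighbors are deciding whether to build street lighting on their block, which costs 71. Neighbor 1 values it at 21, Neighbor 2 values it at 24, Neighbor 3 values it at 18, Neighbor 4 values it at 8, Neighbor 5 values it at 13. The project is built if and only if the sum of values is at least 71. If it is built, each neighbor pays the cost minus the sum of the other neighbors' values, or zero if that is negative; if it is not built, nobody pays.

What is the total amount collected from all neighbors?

24

Total value 84 ≥ cost 71, so it is built.
Neighbor 1: others sum to 63; max(0, 71 - 63) = 8.
Neighbor 2: others sum to 60; max(0, 71 - 60) = 11.
Neighbor 3: others sum to 66; max(0, 71 - 66) = 5.
Neighbor 4: others sum to 76; max(0, 71 - 76) = 0.
Neighbor 5: others sum to 71; max(0, 71 - 71) = 0.
Total collected = 8 + 11 + 5 + 0 + 0 = 24.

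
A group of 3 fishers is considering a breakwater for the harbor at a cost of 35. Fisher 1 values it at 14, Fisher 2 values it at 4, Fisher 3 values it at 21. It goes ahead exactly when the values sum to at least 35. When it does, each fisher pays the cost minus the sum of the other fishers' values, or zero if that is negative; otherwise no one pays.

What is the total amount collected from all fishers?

Total value 39 ≥ cost 35, so it is built.
Fisher 1: others sum to 25; max(0, 35 - 25) = 10.
Fisher 2: others sum to 35; max(0, 35 - 35) = 0.
Fisher 3: others sum to 18; max(0, 35 - 18) = 17.
Total collected = 10 + 0 + 17 = 27.

27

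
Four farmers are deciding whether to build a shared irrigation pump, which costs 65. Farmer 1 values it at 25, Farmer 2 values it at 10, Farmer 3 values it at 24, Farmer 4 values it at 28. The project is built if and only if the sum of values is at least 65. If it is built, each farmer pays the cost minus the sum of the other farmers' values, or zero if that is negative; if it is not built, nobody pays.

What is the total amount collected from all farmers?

11

Total value 87 ≥ cost 65, so it is built.
Farmer 1: others sum to 62; max(0, 65 - 62) = 3.
Farmer 2: others sum to 77; max(0, 65 - 77) = 0.
Farmer 3: others sum to 63; max(0, 65 - 63) = 2.
Farmer 4: others sum to 59; max(0, 65 - 59) = 6.
Total collected = 3 + 0 + 2 + 6 = 11.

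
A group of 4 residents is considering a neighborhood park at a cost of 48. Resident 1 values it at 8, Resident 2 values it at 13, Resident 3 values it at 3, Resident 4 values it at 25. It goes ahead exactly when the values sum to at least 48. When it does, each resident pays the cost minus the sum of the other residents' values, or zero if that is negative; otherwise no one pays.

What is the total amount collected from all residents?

Total value 49 ≥ cost 48, so it is built.
Resident 1: others sum to 41; max(0, 48 - 41) = 7.
Resident 2: others sum to 36; max(0, 48 - 36) = 12.
Resident 3: others sum to 46; max(0, 48 - 46) = 2.
Resident 4: others sum to 24; max(0, 48 - 24) = 24.
Total collected = 7 + 12 + 2 + 24 = 45.

45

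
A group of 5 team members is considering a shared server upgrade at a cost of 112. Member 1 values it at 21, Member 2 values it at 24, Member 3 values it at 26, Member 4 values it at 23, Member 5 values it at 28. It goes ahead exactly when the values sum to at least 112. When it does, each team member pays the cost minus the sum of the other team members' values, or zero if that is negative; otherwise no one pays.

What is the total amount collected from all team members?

72

Total value 122 ≥ cost 112, so it is built.
Member 1: others sum to 101; max(0, 112 - 101) = 11.
Member 2: others sum to 98; max(0, 112 - 98) = 14.
Member 3: others sum to 96; max(0, 112 - 96) = 16.
Member 4: others sum to 99; max(0, 112 - 99) = 13.
Member 5: others sum to 94; max(0, 112 - 94) = 18.
Total collected = 11 + 14 + 16 + 13 + 18 = 72.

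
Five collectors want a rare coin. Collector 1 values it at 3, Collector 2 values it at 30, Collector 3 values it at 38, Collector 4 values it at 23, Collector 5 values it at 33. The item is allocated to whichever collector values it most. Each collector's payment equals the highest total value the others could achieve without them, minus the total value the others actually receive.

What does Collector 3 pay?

33

Collector 3 has the highest value and receives the item.
Without Collector 3, the item would go to the next-highest value, 33, so the others could achieve 33.
With Collector 3 present and winning, the others receive nothing, so their total is 0.
Payment = 33 - 0 = 33.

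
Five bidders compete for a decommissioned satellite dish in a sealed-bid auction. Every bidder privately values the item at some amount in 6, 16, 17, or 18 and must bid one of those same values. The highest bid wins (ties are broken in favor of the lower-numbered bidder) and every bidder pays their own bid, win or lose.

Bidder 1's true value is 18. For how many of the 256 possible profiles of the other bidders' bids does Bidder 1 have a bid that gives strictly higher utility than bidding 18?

Others bid (6, 6, 6, 6): truth gives 0; bid 6 gives 12 > 0. Violating.
Others bid (6, 6, 6, 16): truth gives 0; bid 16 gives 2 > 0. Violating.
Others bid (6, 6, 6, 17): truth gives 0; bid 17 gives 1 > 0. Violating.
Others bid (6, 6, 16, 6): truth gives 0; bid 16 gives 2 > 0. Violating.
Others bid (6, 6, 6, 18): truth gives 0; no alternative beats it.
Others bid (6, 6, 16, 18): truth gives 0; no alternative beats it.
(Checking all 256 profiles: 81 have a profitable deviation, 175 do not.)

81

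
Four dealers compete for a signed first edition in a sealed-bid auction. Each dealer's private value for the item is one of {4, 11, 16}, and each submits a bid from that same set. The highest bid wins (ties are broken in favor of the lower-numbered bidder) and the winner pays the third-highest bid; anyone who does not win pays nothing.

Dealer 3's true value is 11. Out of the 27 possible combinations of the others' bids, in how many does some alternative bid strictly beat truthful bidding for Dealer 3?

3

Others bid (4, 4, 16): truth gives 0; bid 16 gives 7 > 0. Violating.
Others bid (4, 11, 4): truth gives 0; bid 16 gives 7 > 0. Violating.
Others bid (11, 4, 4): truth gives 0; bid 16 gives 7 > 0. Violating.
Others bid (4, 4, 4): truth gives 7; no alternative beats it.
Others bid (4, 4, 11): truth gives 7; no alternative beats it.
(Checking all 27 profiles: 3 have a profitable deviation, 24 do not.)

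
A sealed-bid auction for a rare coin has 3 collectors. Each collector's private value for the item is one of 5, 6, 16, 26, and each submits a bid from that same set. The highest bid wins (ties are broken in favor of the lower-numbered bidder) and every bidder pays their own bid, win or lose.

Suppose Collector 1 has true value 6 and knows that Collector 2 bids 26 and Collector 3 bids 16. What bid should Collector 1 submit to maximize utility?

Bid 5: loses but pays 5, utility -5.
Bid 6: loses but pays 6, utility -6.
Bid 16: loses but pays 16, utility -16.
Bid 26: wins, pays 26, utility 6 - 26 = -20.
The best choice is 5 with utility -5.

5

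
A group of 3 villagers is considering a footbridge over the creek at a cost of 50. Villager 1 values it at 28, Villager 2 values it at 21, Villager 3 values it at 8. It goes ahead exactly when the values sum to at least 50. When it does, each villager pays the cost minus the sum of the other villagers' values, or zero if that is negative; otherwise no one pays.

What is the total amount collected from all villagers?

36

Total value 57 ≥ cost 50, so it is built.
Villager 1: others sum to 29; max(0, 50 - 29) = 21.
Villager 2: others sum to 36; max(0, 50 - 36) = 14.
Villager 3: others sum to 49; max(0, 50 - 49) = 1.
Total collected = 21 + 14 + 1 = 36.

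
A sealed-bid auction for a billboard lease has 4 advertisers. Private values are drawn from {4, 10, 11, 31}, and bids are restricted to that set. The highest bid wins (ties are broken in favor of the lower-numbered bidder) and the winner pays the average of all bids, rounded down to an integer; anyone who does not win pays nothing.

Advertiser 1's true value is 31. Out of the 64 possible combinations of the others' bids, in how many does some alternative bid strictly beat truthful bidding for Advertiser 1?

Others bid (4, 4, 4): truth gives 21; bid 4 gives 27 > 21. Violating.
Others bid (4, 4, 10): truth gives 19; bid 10 gives 24 > 19. Violating.
Others bid (4, 4, 11): truth gives 19; bid 11 gives 24 > 19. Violating.
Others bid (4, 10, 4): truth gives 19; bid 10 gives 24 > 19. Violating.
Others bid (4, 4, 31): truth gives 14; no alternative beats it.
Others bid (4, 10, 31): truth gives 12; no alternative beats it.
(Checking all 64 profiles: 27 have a profitable deviation, 37 do not.)

27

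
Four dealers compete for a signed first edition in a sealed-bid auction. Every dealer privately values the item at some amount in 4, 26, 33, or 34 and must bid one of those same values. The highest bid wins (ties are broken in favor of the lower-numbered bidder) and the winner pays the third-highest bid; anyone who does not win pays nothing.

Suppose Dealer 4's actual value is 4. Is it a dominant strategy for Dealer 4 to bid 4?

Check each profile of the others' bids and compare truth against every alternative bid.
Others bid (4, 4, 4): truth gives 0, best alternative gives 0.
Others bid (4, 4, 26): truth gives 0, best alternative gives 0.
Others bid (4, 4, 33): truth gives 0, best alternative gives 0.
Others bid (4, 4, 34): truth gives 0, best alternative gives 0.
Others bid (4, 26, 4): truth gives 0, best alternative gives 0.
Others bid (4, 26, 26): truth gives 0, best alternative gives 0.
(Remaining 58 profiles checked similarly; truth is weakly best in each.)
In every case the truthful bid is at least as good as any alternative, so it is a dominant strategy.

Yes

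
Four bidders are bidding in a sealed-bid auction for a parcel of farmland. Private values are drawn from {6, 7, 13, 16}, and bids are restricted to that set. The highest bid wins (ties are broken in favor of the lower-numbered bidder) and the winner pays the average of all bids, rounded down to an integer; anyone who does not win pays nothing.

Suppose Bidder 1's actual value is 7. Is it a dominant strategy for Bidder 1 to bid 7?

Check each profile of the others' bids and compare truth against every alternative bid.
Others bid (6, 6, 7): truth gives 1, best alternative gives 0.
Others bid (6, 7, 6): truth gives 1, best alternative gives 0.
Others bid (6, 7, 7): truth gives 1, best alternative gives 0.
Others bid (7, 6, 6): truth gives 1, best alternative gives 0.
Others bid (7, 6, 7): truth gives 1, best alternative gives 0.
Others bid (7, 7, 6): truth gives 1, best alternative gives 0.
(Remaining 58 profiles checked similarly; truth is weakly best in each.)
In every case the truthful bid is at least as good as any alternative, so it is a dominant strategy.

Yes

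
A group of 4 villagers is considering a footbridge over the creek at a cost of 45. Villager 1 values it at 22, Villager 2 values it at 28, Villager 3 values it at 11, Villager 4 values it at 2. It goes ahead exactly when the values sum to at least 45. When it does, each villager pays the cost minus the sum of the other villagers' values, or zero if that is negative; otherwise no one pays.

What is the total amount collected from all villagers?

14

Total value 63 ≥ cost 45, so it is built.
Villager 1: others sum to 41; max(0, 45 - 41) = 4.
Villager 2: others sum to 35; max(0, 45 - 35) = 10.
Villager 3: others sum to 52; max(0, 45 - 52) = 0.
Villager 4: others sum to 61; max(0, 45 - 61) = 0.
Total collected = 4 + 10 + 0 + 0 = 14.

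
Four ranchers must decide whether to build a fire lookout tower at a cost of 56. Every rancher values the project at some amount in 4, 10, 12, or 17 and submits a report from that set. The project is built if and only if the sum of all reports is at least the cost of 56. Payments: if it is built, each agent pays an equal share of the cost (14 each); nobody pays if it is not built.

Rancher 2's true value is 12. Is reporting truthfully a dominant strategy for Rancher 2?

Consider the case where Rancher 1 reports 10, Rancher 3 reports 17 and Rancher 4 reports 17.
Truthful report 12: project built, pays 14, utility 12 - 14 = -2.
Report 4 instead: project not built, utility 0.
Since 0 > -2, reporting 4 is strictly better here, so truthful reporting is not dominant.

No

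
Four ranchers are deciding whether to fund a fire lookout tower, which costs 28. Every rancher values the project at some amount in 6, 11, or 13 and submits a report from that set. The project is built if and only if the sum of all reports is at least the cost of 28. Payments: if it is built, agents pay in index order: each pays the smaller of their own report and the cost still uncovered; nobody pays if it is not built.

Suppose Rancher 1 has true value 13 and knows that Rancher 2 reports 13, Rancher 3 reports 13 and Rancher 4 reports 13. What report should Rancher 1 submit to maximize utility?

Report 6: project built, pays 6, utility 13 - 6 = 7.
Report 11: project built, pays 11, utility 13 - 11 = 2.
Report 13: project built, pays 13, utility 13 - 13 = 0.
The best choice is 6 with utility 7.

6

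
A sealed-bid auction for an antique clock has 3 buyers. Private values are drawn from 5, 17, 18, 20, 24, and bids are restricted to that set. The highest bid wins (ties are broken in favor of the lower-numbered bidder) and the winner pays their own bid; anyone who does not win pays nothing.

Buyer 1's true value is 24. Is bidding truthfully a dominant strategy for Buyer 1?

Consider the case where Buyer 2 bids 5 and Buyer 3 bids 5.
Truthful bid 24: wins, pays 24, utility 24 - 24 = 0.
Bid 5 instead: wins, pays 5, utility 24 - 5 = 19.
Since 19 > 0, bidding 5 is strictly better here, so truthful bidding is not dominant.

No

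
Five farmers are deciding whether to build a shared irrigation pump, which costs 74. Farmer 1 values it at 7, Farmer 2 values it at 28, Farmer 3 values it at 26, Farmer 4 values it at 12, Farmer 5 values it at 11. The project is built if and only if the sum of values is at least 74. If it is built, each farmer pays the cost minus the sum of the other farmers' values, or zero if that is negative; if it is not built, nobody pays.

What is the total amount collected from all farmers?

37

Total value 84 ≥ cost 74, so it is built.
Farmer 1: others sum to 77; max(0, 74 - 77) = 0.
Farmer 2: others sum to 56; max(0, 74 - 56) = 18.
Farmer 3: others sum to 58; max(0, 74 - 58) = 16.
Farmer 4: others sum to 72; max(0, 74 - 72) = 2.
Farmer 5: others sum to 73; max(0, 74 - 73) = 1.
Total collected = 0 + 18 + 16 + 2 + 1 = 37.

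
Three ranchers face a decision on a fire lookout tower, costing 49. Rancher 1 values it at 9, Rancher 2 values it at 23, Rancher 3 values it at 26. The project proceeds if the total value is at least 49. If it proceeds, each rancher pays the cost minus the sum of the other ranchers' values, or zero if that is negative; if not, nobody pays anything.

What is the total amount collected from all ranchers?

Total value 58 ≥ cost 49, so it is built.
Rancher 1: others sum to 49; max(0, 49 - 49) = 0.
Rancher 2: others sum to 35; max(0, 49 - 35) = 14.
Rancher 3: others sum to 32; max(0, 49 - 32) = 17.
Total collected = 0 + 14 + 17 = 31.

31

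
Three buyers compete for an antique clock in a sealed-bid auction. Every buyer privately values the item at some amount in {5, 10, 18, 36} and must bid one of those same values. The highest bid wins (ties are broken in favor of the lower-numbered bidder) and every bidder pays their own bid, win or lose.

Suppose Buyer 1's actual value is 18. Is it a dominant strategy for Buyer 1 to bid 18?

No

Consider the case where Buyer 2 bids 5 and Buyer 3 bids 5.
Truthful bid 18: wins, pays 18, utility 18 - 18 = 0.
Bid 5 instead: wins, pays 5, utility 18 - 5 = 13.
Since 13 > 0, bidding 5 is strictly better here, so truthful bidding is not dominant.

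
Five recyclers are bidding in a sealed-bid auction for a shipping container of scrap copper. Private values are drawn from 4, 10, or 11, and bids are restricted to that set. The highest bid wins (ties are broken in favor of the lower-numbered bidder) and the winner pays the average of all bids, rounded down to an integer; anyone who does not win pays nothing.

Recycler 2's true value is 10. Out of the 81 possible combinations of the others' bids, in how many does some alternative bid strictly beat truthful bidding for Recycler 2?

38

Others bid (4, 4, 4, 11): truth gives 0; bid 11 gives 4 > 0. Violating.
Others bid (4, 4, 10, 11): truth gives 0; bid 11 gives 2 > 0. Violating.
Others bid (4, 4, 11, 4): truth gives 0; bid 11 gives 4 > 0. Violating.
Others bid (4, 4, 11, 10): truth gives 0; bid 11 gives 2 > 0. Violating.
Others bid (4, 4, 4, 4): truth gives 5; no alternative beats it.
Others bid (4, 4, 4, 10): truth gives 4; no alternative beats it.
(Checking all 81 profiles: 38 have a profitable deviation, 43 do not.)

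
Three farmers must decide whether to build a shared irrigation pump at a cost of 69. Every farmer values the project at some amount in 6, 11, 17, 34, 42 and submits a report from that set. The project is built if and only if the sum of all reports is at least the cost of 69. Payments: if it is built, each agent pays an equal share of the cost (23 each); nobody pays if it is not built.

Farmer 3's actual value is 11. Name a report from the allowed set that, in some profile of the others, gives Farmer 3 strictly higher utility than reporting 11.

6

Suppose Farmer 1 reports 17 and Farmer 2 reports 42.
Report 11: project built, pays 23, utility 11 - 23 = -12.
Report 6: project not built, utility 0.
So reporting 6 beats truth here (0 > -12).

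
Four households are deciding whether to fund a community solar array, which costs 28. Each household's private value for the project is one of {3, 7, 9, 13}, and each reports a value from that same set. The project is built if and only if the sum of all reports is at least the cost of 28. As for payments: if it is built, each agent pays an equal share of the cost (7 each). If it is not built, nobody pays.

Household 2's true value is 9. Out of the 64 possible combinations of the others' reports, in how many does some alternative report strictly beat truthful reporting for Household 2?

6

Others report (3, 3, 9): truth gives 0; report 13 gives 2 > 0. Violating.
Others report (3, 7, 7): truth gives 0; report 13 gives 2 > 0. Violating.
Others report (3, 9, 3): truth gives 0; report 13 gives 2 > 0. Violating.
Others report (7, 3, 7): truth gives 0; report 13 gives 2 > 0. Violating.
Others report (3, 3, 3): truth gives 0; no alternative beats it.
Others report (3, 3, 7): truth gives 0; no alternative beats it.
(Checking all 64 profiles: 6 have a profitable deviation, 58 do not.)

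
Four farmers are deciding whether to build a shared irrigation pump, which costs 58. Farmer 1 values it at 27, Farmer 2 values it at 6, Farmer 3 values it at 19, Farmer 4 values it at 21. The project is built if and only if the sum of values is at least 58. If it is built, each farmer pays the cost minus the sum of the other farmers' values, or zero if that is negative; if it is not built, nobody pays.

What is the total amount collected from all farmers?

22

Total value 73 ≥ cost 58, so it is built.
Farmer 1: others sum to 46; max(0, 58 - 46) = 12.
Farmer 2: others sum to 67; max(0, 58 - 67) = 0.
Farmer 3: others sum to 54; max(0, 58 - 54) = 4.
Farmer 4: others sum to 52; max(0, 58 - 52) = 6.
Total collected = 12 + 0 + 4 + 6 = 22.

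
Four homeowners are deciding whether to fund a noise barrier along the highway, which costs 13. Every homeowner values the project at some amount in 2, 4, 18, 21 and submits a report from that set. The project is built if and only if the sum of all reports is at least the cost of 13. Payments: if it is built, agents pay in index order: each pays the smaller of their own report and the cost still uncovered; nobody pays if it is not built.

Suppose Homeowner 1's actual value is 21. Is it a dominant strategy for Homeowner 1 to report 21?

No

Consider the case where Homeowner 2 reports 2, Homeowner 3 reports 2 and Homeowner 4 reports 18.
Truthful report 21: project built, pays 13, utility 21 - 13 = 8.
Report 2 instead: project built, pays 2, utility 21 - 2 = 19.
Since 19 > 8, reporting 2 is strictly better here, so truthful reporting is not dominant.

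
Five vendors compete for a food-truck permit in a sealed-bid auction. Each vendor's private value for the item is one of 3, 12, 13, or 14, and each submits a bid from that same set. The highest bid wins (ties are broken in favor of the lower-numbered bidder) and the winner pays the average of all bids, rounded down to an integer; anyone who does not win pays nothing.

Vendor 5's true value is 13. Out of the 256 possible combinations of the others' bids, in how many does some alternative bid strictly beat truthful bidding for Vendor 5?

61

Others bid (3, 3, 3, 3): truth gives 8; bid 12 gives 9 > 8. Violating.
Others bid (3, 3, 3, 13): truth gives 0; bid 14 gives 6 > 0. Violating.
Others bid (3, 3, 12, 13): truth gives 0; bid 14 gives 4 > 0. Violating.
Others bid (3, 3, 13, 3): truth gives 0; bid 14 gives 6 > 0. Violating.
Others bid (3, 3, 3, 12): truth gives 7; no alternative beats it.
Others bid (3, 3, 3, 14): truth gives 0; no alternative beats it.
(Checking all 256 profiles: 61 have a profitable deviation, 195 do not.)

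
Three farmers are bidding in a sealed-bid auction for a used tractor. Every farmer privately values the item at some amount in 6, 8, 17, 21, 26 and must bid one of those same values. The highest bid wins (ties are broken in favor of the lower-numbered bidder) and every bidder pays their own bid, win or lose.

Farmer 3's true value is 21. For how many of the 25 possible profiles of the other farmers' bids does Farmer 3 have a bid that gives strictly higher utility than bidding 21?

20

Others bid (6, 6): truth gives 0; bid 8 gives 13 > 0. Violating.
Others bid (6, 8): truth gives 0; bid 17 gives 4 > 0. Violating.
Others bid (6, 21): truth gives -21; bid 26 gives -5 > -21. Violating.
Others bid (6, 26): truth gives -21; bid 6 gives -6 > -21. Violating.
Others bid (6, 17): truth gives 0; no alternative beats it.
Others bid (8, 17): truth gives 0; no alternative beats it.
(Checking all 25 profiles: 20 have a profitable deviation, 5 do not.)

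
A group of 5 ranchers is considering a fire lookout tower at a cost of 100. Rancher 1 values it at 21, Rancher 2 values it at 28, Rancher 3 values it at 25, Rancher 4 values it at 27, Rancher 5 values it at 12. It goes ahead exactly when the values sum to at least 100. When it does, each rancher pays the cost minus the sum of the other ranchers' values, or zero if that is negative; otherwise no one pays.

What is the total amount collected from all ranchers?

Total value 113 ≥ cost 100, so it is built.
Rancher 1: others sum to 92; max(0, 100 - 92) = 8.
Rancher 2: others sum to 85; max(0, 100 - 85) = 15.
Rancher 3: others sum to 88; max(0, 100 - 88) = 12.
Rancher 4: others sum to 86; max(0, 100 - 86) = 14.
Rancher 5: others sum to 101; max(0, 100 - 101) = 0.
Total collected = 8 + 15 + 12 + 14 + 0 = 49.

49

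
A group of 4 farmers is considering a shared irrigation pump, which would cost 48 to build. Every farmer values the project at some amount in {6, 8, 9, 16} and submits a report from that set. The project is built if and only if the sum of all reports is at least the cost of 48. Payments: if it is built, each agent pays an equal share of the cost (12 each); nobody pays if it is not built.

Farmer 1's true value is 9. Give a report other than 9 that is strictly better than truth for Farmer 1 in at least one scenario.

Suppose Farmer 2 reports 8, Farmer 3 reports 16 and Farmer 4 reports 16.
Report 9: project built, pays 12, utility 9 - 12 = -3.
Report 6: project not built, utility 0.
So reporting 6 beats truth here (0 > -3).

6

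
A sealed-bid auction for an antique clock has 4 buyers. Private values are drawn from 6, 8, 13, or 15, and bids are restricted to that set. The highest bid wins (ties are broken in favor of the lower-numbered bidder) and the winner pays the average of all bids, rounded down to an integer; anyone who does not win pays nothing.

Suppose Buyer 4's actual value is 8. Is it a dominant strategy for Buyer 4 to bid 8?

Check each profile of the others' bids and compare truth against every alternative bid.
Others bid (6, 6, 6): truth gives 2, best alternative gives 1.
Others bid (6, 6, 8): truth gives 0, best alternative gives 0.
Others bid (6, 6, 13): truth gives 0, best alternative gives 0.
Others bid (6, 6, 15): truth gives 0, best alternative gives 0.
Others bid (6, 8, 6): truth gives 0, best alternative gives 0.
Others bid (6, 8, 8): truth gives 0, best alternative gives 0.
(Remaining 58 profiles checked similarly; truth is weakly best in each.)
In every case the truthful bid is at least as good as any alternative, so it is a dominant strategy.

Yes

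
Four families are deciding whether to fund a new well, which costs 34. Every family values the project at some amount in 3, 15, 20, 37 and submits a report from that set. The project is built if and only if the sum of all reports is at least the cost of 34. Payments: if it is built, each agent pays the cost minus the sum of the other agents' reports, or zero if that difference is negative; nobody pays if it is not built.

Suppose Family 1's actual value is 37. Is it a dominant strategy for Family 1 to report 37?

Yes

Check each profile of the others' reports and compare truth against every alternative report.
Others report (3, 3, 3): truth gives 12, best alternative gives 0.
Others report (3, 3, 37): truth gives 37, best alternative gives 37.
Others report (3, 15, 20): truth gives 37, best alternative gives 37.
Others report (3, 15, 37): truth gives 37, best alternative gives 37.
Others report (3, 20, 15): truth gives 37, best alternative gives 37.
Others report (3, 20, 20): truth gives 37, best alternative gives 37.
(Remaining 58 profiles checked similarly; truth is weakly best in each.)
In every case the truthful report is at least as good as any alternative, so it is a dominant strategy.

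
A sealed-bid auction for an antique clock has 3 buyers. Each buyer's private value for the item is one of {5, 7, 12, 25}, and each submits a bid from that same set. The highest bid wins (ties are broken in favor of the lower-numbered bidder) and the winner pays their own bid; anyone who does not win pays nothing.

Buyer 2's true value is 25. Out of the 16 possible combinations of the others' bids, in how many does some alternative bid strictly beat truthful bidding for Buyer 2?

6

Others bid (5, 5): truth gives 0; bid 7 gives 18 > 0. Violating.
Others bid (5, 7): truth gives 0; bid 7 gives 18 > 0. Violating.
Others bid (5, 12): truth gives 0; bid 12 gives 13 > 0. Violating.
Others bid (7, 5): truth gives 0; bid 12 gives 13 > 0. Violating.
Others bid (5, 25): truth gives 0; no alternative beats it.
Others bid (7, 25): truth gives 0; no alternative beats it.
(Checking all 16 profiles: 6 have a profitable deviation, 10 do not.)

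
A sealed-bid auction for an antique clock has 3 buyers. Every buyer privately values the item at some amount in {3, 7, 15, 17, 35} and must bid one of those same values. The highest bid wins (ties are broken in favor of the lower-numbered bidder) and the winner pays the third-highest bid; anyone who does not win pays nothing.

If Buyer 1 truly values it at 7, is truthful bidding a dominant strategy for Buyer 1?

Consider the case where Buyer 2 bids 3 and Buyer 3 bids 15.
Truthful bid 7: loses, pays 0, utility 0.
Bid 15 instead: wins, pays 3, utility 7 - 3 = 4.
Since 4 > 0, bidding 15 is strictly better here, so truthful bidding is not dominant.

No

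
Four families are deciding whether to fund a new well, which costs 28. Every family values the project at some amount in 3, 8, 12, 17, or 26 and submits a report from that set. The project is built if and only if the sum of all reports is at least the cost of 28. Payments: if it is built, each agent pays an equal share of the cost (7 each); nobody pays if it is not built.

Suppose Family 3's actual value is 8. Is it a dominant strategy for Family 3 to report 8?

Consider the case where Family 1 reports 3, Family 2 reports 3 and Family 4 reports 3.
Truthful report 8: project not built, utility 0.
Report 26 instead: project built, pays 7, utility 8 - 7 = 1.
Since 1 > 0, reporting 26 is strictly better here, so truthful reporting is not dominant.

No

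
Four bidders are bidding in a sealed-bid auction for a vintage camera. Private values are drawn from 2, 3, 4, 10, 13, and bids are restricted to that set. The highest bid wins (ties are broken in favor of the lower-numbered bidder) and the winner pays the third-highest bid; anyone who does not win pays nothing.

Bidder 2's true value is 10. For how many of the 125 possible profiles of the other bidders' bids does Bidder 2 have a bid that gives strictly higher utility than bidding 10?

27

Others bid (2, 2, 13): truth gives 0; bid 13 gives 8 > 0. Violating.
Others bid (2, 3, 13): truth gives 0; bid 13 gives 7 > 0. Violating.
Others bid (2, 4, 13): truth gives 0; bid 13 gives 6 > 0. Violating.
Others bid (2, 13, 2): truth gives 0; bid 13 gives 8 > 0. Violating.
Others bid (2, 2, 2): truth gives 8; no alternative beats it.
Others bid (2, 2, 3): truth gives 8; no alternative beats it.
(Checking all 125 profiles: 27 have a profitable deviation, 98 do not.)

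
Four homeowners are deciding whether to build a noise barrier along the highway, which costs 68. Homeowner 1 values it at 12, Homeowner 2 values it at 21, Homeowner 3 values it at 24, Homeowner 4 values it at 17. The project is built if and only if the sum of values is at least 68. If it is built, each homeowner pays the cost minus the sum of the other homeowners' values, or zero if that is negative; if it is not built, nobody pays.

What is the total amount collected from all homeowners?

Total value 74 ≥ cost 68, so it is built.
Homeowner 1: others sum to 62; max(0, 68 - 62) = 6.
Homeowner 2: others sum to 53; max(0, 68 - 53) = 15.
Homeowner 3: others sum to 50; max(0, 68 - 50) = 18.
Homeowner 4: others sum to 57; max(0, 68 - 57) = 11.
Total collected = 6 + 15 + 18 + 11 = 50.

50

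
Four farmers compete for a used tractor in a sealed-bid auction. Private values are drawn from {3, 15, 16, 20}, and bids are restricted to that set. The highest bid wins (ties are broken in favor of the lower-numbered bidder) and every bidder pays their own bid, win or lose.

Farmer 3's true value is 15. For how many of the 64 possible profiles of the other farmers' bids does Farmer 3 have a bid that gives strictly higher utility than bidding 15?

Others bid (3, 3, 16): truth gives -15; bid 16 gives -1 > -15. Violating.
Others bid (3, 3, 20): truth gives -15; bid 3 gives -3 > -15. Violating.
Others bid (3, 15, 3): truth gives -15; bid 16 gives -1 > -15. Violating.
Others bid (3, 15, 15): truth gives -15; bid 16 gives -1 > -15. Violating.
Others bid (3, 3, 3): truth gives 0; no alternative beats it.
Others bid (3, 3, 15): truth gives 0; no alternative beats it.
(Checking all 64 profiles: 62 have a profitable deviation, 2 do not.)

62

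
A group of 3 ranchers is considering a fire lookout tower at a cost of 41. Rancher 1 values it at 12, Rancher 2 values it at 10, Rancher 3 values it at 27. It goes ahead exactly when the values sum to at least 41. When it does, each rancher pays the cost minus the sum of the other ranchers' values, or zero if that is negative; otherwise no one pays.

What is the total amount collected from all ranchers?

25

Total value 49 ≥ cost 41, so it is built.
Rancher 1: others sum to 37; max(0, 41 - 37) = 4.
Rancher 2: others sum to 39; max(0, 41 - 39) = 2.
Rancher 3: others sum to 22; max(0, 41 - 22) = 19.
Total collected = 4 + 2 + 19 = 25.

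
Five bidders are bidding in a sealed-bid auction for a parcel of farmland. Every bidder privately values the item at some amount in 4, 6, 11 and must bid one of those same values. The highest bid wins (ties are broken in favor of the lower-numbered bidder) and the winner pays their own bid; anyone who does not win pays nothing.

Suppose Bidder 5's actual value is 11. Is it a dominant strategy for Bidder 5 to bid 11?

Consider the case where Bidder 1 bids 4, Bidder 2 bids 4, Bidder 3 bids 4 and Bidder 4 bids 4.
Truthful bid 11: wins, pays 11, utility 11 - 11 = 0.
Bid 6 instead: wins, pays 6, utility 11 - 6 = 5.
Since 5 > 0, bidding 6 is strictly better here, so truthful bidding is not dominant.

No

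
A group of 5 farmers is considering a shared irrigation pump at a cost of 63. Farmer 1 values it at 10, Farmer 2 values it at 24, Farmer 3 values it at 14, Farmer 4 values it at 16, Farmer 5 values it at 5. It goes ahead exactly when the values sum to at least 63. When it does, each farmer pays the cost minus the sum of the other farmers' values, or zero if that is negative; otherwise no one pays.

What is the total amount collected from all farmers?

Total value 69 ≥ cost 63, so it is built.
Farmer 1: others sum to 59; max(0, 63 - 59) = 4.
Farmer 2: others sum to 45; max(0, 63 - 45) = 18.
Farmer 3: others sum to 55; max(0, 63 - 55) = 8.
Farmer 4: others sum to 53; max(0, 63 - 53) = 10.
Farmer 5: others sum to 64; max(0, 63 - 64) = 0.
Total collected = 4 + 18 + 8 + 10 + 0 = 40.

40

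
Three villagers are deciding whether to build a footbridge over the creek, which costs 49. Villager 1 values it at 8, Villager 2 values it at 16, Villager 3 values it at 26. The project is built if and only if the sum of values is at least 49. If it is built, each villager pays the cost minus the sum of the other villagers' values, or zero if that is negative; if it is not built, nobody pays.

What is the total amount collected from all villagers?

Total value 50 ≥ cost 49, so it is built.
Villager 1: others sum to 42; max(0, 49 - 42) = 7.
Villager 2: others sum to 34; max(0, 49 - 34) = 15.
Villager 3: others sum to 24; max(0, 49 - 24) = 25.
Total collected = 7 + 15 + 25 = 47.

47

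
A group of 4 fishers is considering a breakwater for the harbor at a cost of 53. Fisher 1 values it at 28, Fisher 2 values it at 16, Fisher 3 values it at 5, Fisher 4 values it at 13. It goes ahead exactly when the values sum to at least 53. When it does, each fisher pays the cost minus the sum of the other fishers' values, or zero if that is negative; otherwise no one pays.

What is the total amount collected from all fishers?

30

Total value 62 ≥ cost 53, so it is built.
Fisher 1: others sum to 34; max(0, 53 - 34) = 19.
Fisher 2: others sum to 46; max(0, 53 - 46) = 7.
Fisher 3: others sum to 57; max(0, 53 - 57) = 0.
Fisher 4: others sum to 49; max(0, 53 - 49) = 4.
Total collected = 19 + 7 + 0 + 4 = 30.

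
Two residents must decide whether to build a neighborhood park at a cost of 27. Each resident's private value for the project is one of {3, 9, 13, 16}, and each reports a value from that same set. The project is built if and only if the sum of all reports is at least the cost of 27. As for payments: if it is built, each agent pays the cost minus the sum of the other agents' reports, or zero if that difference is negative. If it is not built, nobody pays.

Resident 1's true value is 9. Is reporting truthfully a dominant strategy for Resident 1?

Check each profile of the others' reports and compare truth against every alternative report.
Others report (3): truth gives 0, best alternative gives 0.
Others report (9): truth gives 0, best alternative gives 0.
Others report (13): truth gives 0, best alternative gives 0.
Others report (16): truth gives 0, best alternative gives 0.
In every case the truthful report is at least as good as any alternative, so it is a dominant strategy.

Yes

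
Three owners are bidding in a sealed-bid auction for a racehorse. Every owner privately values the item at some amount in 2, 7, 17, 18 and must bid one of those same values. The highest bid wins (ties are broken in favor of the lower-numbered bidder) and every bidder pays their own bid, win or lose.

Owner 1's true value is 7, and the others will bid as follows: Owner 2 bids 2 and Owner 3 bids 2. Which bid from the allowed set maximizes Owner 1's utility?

2

Bid 2: wins, pays 2, utility 7 - 2 = 5.
Bid 7: wins, pays 7, utility 7 - 7 = 0.
Bid 17: wins, pays 17, utility 7 - 17 = -10.
Bid 18: wins, pays 18, utility 7 - 18 = -11.
The best choice is 2 with utility 5.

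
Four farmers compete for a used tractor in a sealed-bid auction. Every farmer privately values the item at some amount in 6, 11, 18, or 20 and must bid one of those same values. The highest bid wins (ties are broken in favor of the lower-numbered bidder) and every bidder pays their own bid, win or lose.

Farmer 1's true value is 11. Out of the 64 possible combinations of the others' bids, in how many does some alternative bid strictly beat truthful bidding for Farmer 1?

57

Others bid (6, 6, 6): truth gives 0; bid 6 gives 5 > 0. Violating.
Others bid (6, 6, 18): truth gives -11; bid 6 gives -6 > -11. Violating.
Others bid (6, 6, 20): truth gives -11; bid 6 gives -6 > -11. Violating.
Others bid (6, 11, 18): truth gives -11; bid 6 gives -6 > -11. Violating.
Others bid (6, 6, 11): truth gives 0; no alternative beats it.
Others bid (6, 11, 6): truth gives 0; no alternative beats it.
(Checking all 64 profiles: 57 have a profitable deviation, 7 do not.)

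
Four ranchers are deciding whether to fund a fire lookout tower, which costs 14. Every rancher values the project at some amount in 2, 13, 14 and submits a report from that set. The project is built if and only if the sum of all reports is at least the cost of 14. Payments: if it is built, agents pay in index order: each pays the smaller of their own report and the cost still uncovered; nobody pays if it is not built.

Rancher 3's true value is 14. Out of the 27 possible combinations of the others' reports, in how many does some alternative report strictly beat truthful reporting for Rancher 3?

2

Others report (2, 2, 13): truth gives 4; report 2 gives 12 > 4. Violating.
Others report (2, 2, 14): truth gives 4; report 2 gives 12 > 4. Violating.
Others report (2, 2, 2): truth gives 4; no alternative beats it.
Others report (2, 13, 2): truth gives 14; no alternative beats it.
(Checking all 27 profiles: 2 have a profitable deviation, 25 do not.)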